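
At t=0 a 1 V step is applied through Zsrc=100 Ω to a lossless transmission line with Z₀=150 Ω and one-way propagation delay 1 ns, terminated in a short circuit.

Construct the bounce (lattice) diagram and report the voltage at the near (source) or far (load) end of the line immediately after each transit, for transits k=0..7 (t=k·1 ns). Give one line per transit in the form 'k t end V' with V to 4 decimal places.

0 0 source 0.6000
1 1 load 0.0000
2 2 source 0.1200
3 3 load 0.0000
4 4 source 0.0240
5 5 load 0.0000
6 6 source 0.0048
7 7 load 0.0000

Γ_L=-1.000000, Γ_S=-0.200000; launch V₁=1·150/250=0.600000
k=0 src: V=0.6000
k=1 load: inc=0.600000, refl=0.600000·-1.000000=-0.6000; V=0.000000+0.600000+-0.600000=0.0000
k=2 src: inc=-0.600000, refl=-0.600000·-0.200000=0.1200; V=0.600000+-0.600000+0.120000=0.1200
k=3 load: inc=0.120000, refl=0.120000·-1.000000=-0.1200; V=0.000000+0.120000+-0.120000=0.0000
k=4 src: inc=-0.120000, refl=-0.120000·-0.200000=0.0240; V=0.120000+-0.120000+0.024000=0.0240
k=5 load: inc=0.024000, refl=0.024000·-1.000000=-0.0240; V=0.000000+0.024000+-0.024000=0.0000
k=6 src: inc=-0.024000, refl=-0.024000·-0.200000=0.0048; V=0.024000+-0.024000+0.004800=0.0048
k=7 load: inc=0.004800, refl=0.004800·-1.000000=-0.0048; V=0.000000+0.004800+-0.004800=0.0000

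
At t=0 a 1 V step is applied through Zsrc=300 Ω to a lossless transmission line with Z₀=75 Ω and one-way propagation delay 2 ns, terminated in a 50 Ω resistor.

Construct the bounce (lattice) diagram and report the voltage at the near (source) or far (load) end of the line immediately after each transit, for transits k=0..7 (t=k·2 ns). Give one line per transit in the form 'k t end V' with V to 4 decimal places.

Γ_L=-0.200000, Γ_S=0.600000; launch V₁=1·75/375=0.200000
k=0 src: V=0.2000
k=1 load: inc=0.200000, refl=0.200000·-0.200000=-0.0400; V=0.000000+0.200000+-0.040000=0.1600
k=2 src: inc=-0.040000, refl=-0.040000·0.600000=-0.0240; V=0.200000+-0.040000+-0.024000=0.1360
k=3 load: inc=-0.024000, refl=-0.024000·-0.200000=0.0048; V=0.160000+-0.024000+0.004800=0.1408
k=4 src: inc=0.004800, refl=0.004800·0.600000=0.0029; V=0.136000+0.004800+0.002880=0.1437
k=5 load: inc=0.002880, refl=0.002880·-0.200000=-0.0006; V=0.140800+0.002880+-0.000576=0.1431
k=6 src: inc=-0.000576, refl=-0.000576·0.600000=-0.0003; V=0.143680+-0.000576+-0.000346=0.1428
k=7 load: inc=-0.000346, refl=-0.000346·-0.200000=0.0001; V=0.143104+-0.000346+0.000069=0.1428

0 0 source 0.2000
1 2 load 0.1600
2 4 source 0.1360
3 6 load 0.1408
4 8 source 0.1437
5 10 load 0.1431
6 12 source 0.1428
7 14 load 0.1428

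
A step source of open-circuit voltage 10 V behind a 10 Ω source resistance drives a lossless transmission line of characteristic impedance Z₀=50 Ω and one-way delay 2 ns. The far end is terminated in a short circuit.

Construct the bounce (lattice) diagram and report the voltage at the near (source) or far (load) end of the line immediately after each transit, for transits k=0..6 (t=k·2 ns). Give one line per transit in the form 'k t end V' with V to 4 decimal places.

0 0 source 8.3333
1 2 load 0.0000
2 4 source 5.5556
3 6 load 0.0000
4 8 source 3.7037
5 10 load 0.0000
6 12 source 2.4691

Γ_L=-1.000000, Γ_S=-0.666667; launch V₁=10·50/60=8.333333
k=0 src: V=8.3333
k=1 load: inc=8.333333, refl=8.333333·-1.000000=-8.3333; V=0.000000+8.333333+-8.333333=0.0000
k=2 src: inc=-8.333333, refl=-8.333333·-0.666667=5.5556; V=8.333333+-8.333333+5.555556=5.5556
k=3 load: inc=5.555556, refl=5.555556·-1.000000=-5.5556; V=0.000000+5.555556+-5.555556=0.0000
k=4 src: inc=-5.555556, refl=-5.555556·-0.666667=3.7037; V=5.555556+-5.555556+3.703704=3.7037
k=5 load: inc=3.703704, refl=3.703704·-1.000000=-3.7037; V=0.000000+3.703704+-3.703704=0.0000
k=6 src: inc=-3.703704, refl=-3.703704·-0.666667=2.4691; V=3.703704+-3.703704+2.469136=2.4691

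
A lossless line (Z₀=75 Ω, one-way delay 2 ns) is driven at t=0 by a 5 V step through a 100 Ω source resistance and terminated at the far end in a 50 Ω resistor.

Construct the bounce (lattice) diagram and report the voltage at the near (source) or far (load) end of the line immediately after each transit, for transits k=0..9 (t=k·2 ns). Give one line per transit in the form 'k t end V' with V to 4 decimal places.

Γ_L=-0.200000, Γ_S=0.142857; launch V₁=5·75/175=2.142857
k=0 src: V=2.1429
k=1 load: inc=2.142857, refl=2.142857·-0.200000=-0.4286; V=0.000000+2.142857+-0.428571=1.7143
k=2 src: inc=-0.428571, refl=-0.428571·0.142857=-0.0612; V=2.142857+-0.428571+-0.061224=1.6531
k=3 load: inc=-0.061224, refl=-0.061224·-0.200000=0.0122; V=1.714286+-0.061224+0.012245=1.6653
k=4 src: inc=0.012245, refl=0.012245·0.142857=0.0017; V=1.653061+0.012245+0.001749=1.6671
k=5 load: inc=0.001749, refl=0.001749·-0.200000=-0.0003; V=1.665306+0.001749+-0.000350=1.6667
k=6 src: inc=-0.000350, refl=-0.000350·0.142857=-0.0000; V=1.667055+-0.000350+-0.000050=1.6667
k=7 load: inc=-0.000050, refl=-0.000050·-0.200000=0.0000; V=1.666706+-0.000050+0.000010=1.6667
k=8 src: inc=0.000010, refl=0.000010·0.142857=0.0000; V=1.666656+0.000010+0.000001=1.6667
k=9 load: inc=0.000001, refl=0.000001·-0.200000=-0.0000; V=1.666666+0.000001+-0.000000=1.6667

0 0 source 2.1429
1 2 load 1.7143
2 4 source 1.6531
3 6 load 1.6653
4 8 source 1.6671
5 10 load 1.6667
6 12 source 1.6667
7 14 load 1.6667
8 16 source 1.6667
9 18 load 1.6667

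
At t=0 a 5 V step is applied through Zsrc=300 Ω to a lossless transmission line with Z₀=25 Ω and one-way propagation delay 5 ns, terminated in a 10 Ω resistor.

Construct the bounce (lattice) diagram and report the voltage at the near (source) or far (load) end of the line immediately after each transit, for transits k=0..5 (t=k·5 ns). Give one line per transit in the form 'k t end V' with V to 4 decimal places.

Γ_L=-0.428571, Γ_S=0.846154; launch V₁=5·25/325=0.384615
k=0 src: V=0.3846
k=1 load: inc=0.384615, refl=0.384615·-0.428571=-0.1648; V=0.000000+0.384615+-0.164835=0.2198
k=2 src: inc=-0.164835, refl=-0.164835·0.846154=-0.1395; V=0.384615+-0.164835+-0.139476=0.0803
k=3 load: inc=-0.139476, refl=-0.139476·-0.428571=0.0598; V=0.219780+-0.139476+0.059775=0.1401
k=4 src: inc=0.059775, refl=0.059775·0.846154=0.0506; V=0.080304+0.059775+0.050579=0.1907
k=5 load: inc=0.050579, refl=0.050579·-0.428571=-0.0217; V=0.140080+0.050579+-0.021677=0.1690

0 0 source 0.3846
1 5 load 0.2198
2 10 source 0.0803
3 15 load 0.1401
4 20 source 0.1907
5 25 load 0.1690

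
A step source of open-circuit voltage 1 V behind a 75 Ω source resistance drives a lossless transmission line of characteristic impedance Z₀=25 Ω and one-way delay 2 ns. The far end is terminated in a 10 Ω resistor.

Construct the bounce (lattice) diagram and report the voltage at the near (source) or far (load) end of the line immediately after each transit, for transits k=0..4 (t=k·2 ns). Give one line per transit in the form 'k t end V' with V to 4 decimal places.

0 0 source 0.2500
1 2 load 0.1429
2 4 source 0.0893
3 6 load 0.1122
4 8 source 0.1237

Γ_L=-0.428571, Γ_S=0.500000; launch V₁=1·25/100=0.250000
k=0 src: V=0.2500
k=1 load: inc=0.250000, refl=0.250000·-0.428571=-0.1071; V=0.000000+0.250000+-0.107143=0.1429
k=2 src: inc=-0.107143, refl=-0.107143·0.500000=-0.0536; V=0.250000+-0.107143+-0.053571=0.0893
k=3 load: inc=-0.053571, refl=-0.053571·-0.428571=0.0230; V=0.142857+-0.053571+0.022959=0.1122
k=4 src: inc=0.022959, refl=0.022959·0.500000=0.0115; V=0.089286+0.022959+0.011480=0.1237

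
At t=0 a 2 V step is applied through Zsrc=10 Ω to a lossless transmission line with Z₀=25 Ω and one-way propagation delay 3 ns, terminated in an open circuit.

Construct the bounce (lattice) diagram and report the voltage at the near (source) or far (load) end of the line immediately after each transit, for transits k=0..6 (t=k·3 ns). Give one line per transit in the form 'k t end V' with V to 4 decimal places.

0 0 source 1.4286
1 3 load 2.8571
2 6 source 2.2449
3 9 load 1.6327
4 12 source 1.8950
5 15 load 2.1574
6 18 source 2.0450

Γ_L=1.000000, Γ_S=-0.428571; launch V₁=2·25/35=1.428571
k=0 src: V=1.4286
k=1 load: inc=1.428571, refl=1.428571·1.000000=1.4286; V=0.000000+1.428571+1.428571=2.8571
k=2 src: inc=1.428571, refl=1.428571·-0.428571=-0.6122; V=1.428571+1.428571+-0.612245=2.2449
k=3 load: inc=-0.612245, refl=-0.612245·1.000000=-0.6122; V=2.857143+-0.612245+-0.612245=1.6327
k=4 src: inc=-0.612245, refl=-0.612245·-0.428571=0.2624; V=2.244898+-0.612245+0.262391=1.8950
k=5 load: inc=0.262391, refl=0.262391·1.000000=0.2624; V=1.632653+0.262391+0.262391=2.1574
k=6 src: inc=0.262391, refl=0.262391·-0.428571=-0.1125; V=1.895044+0.262391+-0.112453=2.0450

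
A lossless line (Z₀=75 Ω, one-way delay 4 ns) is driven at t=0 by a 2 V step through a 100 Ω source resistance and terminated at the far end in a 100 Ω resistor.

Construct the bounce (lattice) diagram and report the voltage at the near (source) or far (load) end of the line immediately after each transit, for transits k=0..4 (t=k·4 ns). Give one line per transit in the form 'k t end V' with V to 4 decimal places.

Γ_L=0.142857, Γ_S=0.142857; launch V₁=2·75/175=0.857143
k=0 src: V=0.8571
k=1 load: inc=0.857143, refl=0.857143·0.142857=0.1224; V=0.000000+0.857143+0.122449=0.9796
k=2 src: inc=0.122449, refl=0.122449·0.142857=0.0175; V=0.857143+0.122449+0.017493=0.9971
k=3 load: inc=0.017493, refl=0.017493·0.142857=0.0025; V=0.979592+0.017493+0.002499=0.9996
k=4 src: inc=0.002499, refl=0.002499·0.142857=0.0004; V=0.997085+0.002499+0.000357=0.9999

0 0 source 0.8571
1 4 load 0.9796
2 8 source 0.9971
3 12 load 0.9996
4 16 source 0.9999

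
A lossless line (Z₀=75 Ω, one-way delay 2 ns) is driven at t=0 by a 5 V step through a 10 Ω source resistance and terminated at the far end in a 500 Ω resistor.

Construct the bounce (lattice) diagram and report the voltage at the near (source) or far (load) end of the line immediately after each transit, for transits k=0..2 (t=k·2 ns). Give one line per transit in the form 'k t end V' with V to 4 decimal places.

Γ_L=0.739130, Γ_S=-0.764706; launch V₁=5·75/85=4.411765
k=0 src: V=4.4118
k=1 load: inc=4.411765, refl=4.411765·0.739130=3.2609; V=0.000000+4.411765+3.260870=7.6726
k=2 src: inc=3.260870, refl=3.260870·-0.764706=-2.4936; V=4.411765+3.260870+-2.493606=5.1790

0 0 source 4.4118
1 2 load 7.6726
2 4 source 5.1790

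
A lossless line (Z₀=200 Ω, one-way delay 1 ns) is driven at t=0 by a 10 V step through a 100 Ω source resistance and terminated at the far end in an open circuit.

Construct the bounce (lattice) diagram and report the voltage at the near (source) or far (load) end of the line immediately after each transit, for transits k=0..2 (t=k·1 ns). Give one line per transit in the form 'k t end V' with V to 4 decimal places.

0 0 source 6.6667
1 1 load 13.3333
2 2 source 11.1111

Γ_L=1.000000, Γ_S=-0.333333; launch V₁=10·200/300=6.666667
k=0 src: V=6.6667
k=1 load: inc=6.666667, refl=6.666667·1.000000=6.6667; V=0.000000+6.666667+6.666667=13.3333
k=2 src: inc=6.666667, refl=6.666667·-0.333333=-2.2222; V=6.666667+6.666667+-2.222222=11.1111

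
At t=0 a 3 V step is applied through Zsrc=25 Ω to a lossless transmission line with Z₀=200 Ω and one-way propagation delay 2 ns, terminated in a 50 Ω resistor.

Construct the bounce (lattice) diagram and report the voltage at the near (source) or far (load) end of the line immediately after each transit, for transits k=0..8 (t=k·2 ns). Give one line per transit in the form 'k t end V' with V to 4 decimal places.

Γ_L=-0.600000, Γ_S=-0.777778; launch V₁=3·200/225=2.666667
k=0 src: V=2.6667
k=1 load: inc=2.666667, refl=2.666667·-0.600000=-1.6000; V=0.000000+2.666667+-1.600000=1.0667
k=2 src: inc=-1.600000, refl=-1.600000·-0.777778=1.2444; V=2.666667+-1.600000+1.244444=2.3111
k=3 load: inc=1.244444, refl=1.244444·-0.600000=-0.7467; V=1.066667+1.244444+-0.746667=1.5644
k=4 src: inc=-0.746667, refl=-0.746667·-0.777778=0.5807; V=2.311111+-0.746667+0.580741=2.1452
k=5 load: inc=0.580741, refl=0.580741·-0.600000=-0.3484; V=1.564444+0.580741+-0.348444=1.7967
k=6 src: inc=-0.348444, refl=-0.348444·-0.777778=0.2710; V=2.145185+-0.348444+0.271012=2.0678
k=7 load: inc=0.271012, refl=0.271012·-0.600000=-0.1626; V=1.796741+0.271012+-0.162607=1.9051
k=8 src: inc=-0.162607, refl=-0.162607·-0.777778=0.1265; V=2.067753+-0.162607+0.126472=2.0316

0 0 source 2.6667
1 2 load 1.0667
2 4 source 2.3111
3 6 load 1.5644
4 8 source 2.1452
5 10 load 1.7967
6 12 source 2.0678
7 14 load 1.9051
8 16 source 2.0316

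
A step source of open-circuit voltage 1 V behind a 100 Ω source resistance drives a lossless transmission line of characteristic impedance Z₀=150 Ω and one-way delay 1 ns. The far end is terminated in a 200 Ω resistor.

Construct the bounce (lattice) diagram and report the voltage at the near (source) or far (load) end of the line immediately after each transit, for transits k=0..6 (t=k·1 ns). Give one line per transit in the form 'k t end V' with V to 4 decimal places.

0 0 source 0.6000
1 1 load 0.6857
2 2 source 0.6686
3 3 load 0.6661
4 4 source 0.6666
5 5 load 0.6667
6 6 source 0.6667

Γ_L=0.142857, Γ_S=-0.200000; launch V₁=1·150/250=0.600000
k=0 src: V=0.6000
k=1 load: inc=0.600000, refl=0.600000·0.142857=0.0857; V=0.000000+0.600000+0.085714=0.6857
k=2 src: inc=0.085714, refl=0.085714·-0.200000=-0.0171; V=0.600000+0.085714+-0.017143=0.6686
k=3 load: inc=-0.017143, refl=-0.017143·0.142857=-0.0024; V=0.685714+-0.017143+-0.002449=0.6661
k=4 src: inc=-0.002449, refl=-0.002449·-0.200000=0.0005; V=0.668571+-0.002449+0.000490=0.6666
k=5 load: inc=0.000490, refl=0.000490·0.142857=0.0001; V=0.666122+0.000490+0.000070=0.6667
k=6 src: inc=0.000070, refl=0.000070·-0.200000=-0.0000; V=0.666612+0.000070+-0.000014=0.6667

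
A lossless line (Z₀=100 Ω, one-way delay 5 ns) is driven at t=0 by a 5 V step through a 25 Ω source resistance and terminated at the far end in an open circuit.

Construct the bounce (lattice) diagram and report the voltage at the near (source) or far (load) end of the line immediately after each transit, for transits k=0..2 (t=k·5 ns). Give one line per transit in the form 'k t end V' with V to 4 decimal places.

Γ_L=1.000000, Γ_S=-0.600000; launch V₁=5·100/125=4.000000
k=0 src: V=4.0000
k=1 load: inc=4.000000, refl=4.000000·1.000000=4.0000; V=0.000000+4.000000+4.000000=8.0000
k=2 src: inc=4.000000, refl=4.000000·-0.600000=-2.4000; V=4.000000+4.000000+-2.400000=5.6000

0 0 source 4.0000
1 5 load 8.0000
2 10 source 5.6000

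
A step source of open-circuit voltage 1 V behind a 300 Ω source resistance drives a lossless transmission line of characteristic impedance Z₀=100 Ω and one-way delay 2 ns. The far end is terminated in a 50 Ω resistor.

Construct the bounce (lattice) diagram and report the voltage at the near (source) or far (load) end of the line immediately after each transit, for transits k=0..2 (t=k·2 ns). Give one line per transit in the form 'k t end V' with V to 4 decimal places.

Γ_L=-0.333333, Γ_S=0.500000; launch V₁=1·100/400=0.250000
k=0 src: V=0.2500
k=1 load: inc=0.250000, refl=0.250000·-0.333333=-0.0833; V=0.000000+0.250000+-0.083333=0.1667
k=2 src: inc=-0.083333, refl=-0.083333·0.500000=-0.0417; V=0.250000+-0.083333+-0.041667=0.1250

0 0 source 0.2500
1 2 load 0.1667
2 4 source 0.1250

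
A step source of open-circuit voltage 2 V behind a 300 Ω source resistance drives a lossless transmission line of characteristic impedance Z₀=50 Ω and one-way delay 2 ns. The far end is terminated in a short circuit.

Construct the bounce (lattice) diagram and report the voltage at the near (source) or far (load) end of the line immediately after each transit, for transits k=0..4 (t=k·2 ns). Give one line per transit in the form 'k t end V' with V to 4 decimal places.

0 0 source 0.2857
1 2 load 0.0000
2 4 source -0.2041
3 6 load 0.0000
4 8 source 0.1458

Γ_L=-1.000000, Γ_S=0.714286; launch V₁=2·50/350=0.285714
k=0 src: V=0.2857
k=1 load: inc=0.285714, refl=0.285714·-1.000000=-0.2857; V=0.000000+0.285714+-0.285714=0.0000
k=2 src: inc=-0.285714, refl=-0.285714·0.714286=-0.2041; V=0.285714+-0.285714+-0.204082=-0.2041
k=3 load: inc=-0.204082, refl=-0.204082·-1.000000=0.2041; V=0.000000+-0.204082+0.204082=0.0000
k=4 src: inc=0.204082, refl=0.204082·0.714286=0.1458; V=-0.204082+0.204082+0.145773=0.1458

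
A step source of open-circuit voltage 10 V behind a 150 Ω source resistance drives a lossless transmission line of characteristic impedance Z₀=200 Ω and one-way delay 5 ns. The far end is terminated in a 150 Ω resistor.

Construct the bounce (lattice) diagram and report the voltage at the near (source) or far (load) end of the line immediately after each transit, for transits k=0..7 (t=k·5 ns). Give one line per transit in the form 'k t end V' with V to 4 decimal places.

0 0 source 5.7143
1 5 load 4.8980
2 10 source 5.0146
3 15 load 4.9979
4 20 source 5.0003
5 25 load 5.0000
6 30 source 5.0000
7 35 load 5.0000

Γ_L=-0.142857, Γ_S=-0.142857; launch V₁=10·200/350=5.714286
k=0 src: V=5.7143
k=1 load: inc=5.714286, refl=5.714286·-0.142857=-0.8163; V=0.000000+5.714286+-0.816327=4.8980
k=2 src: inc=-0.816327, refl=-0.816327·-0.142857=0.1166; V=5.714286+-0.816327+0.116618=5.0146
k=3 load: inc=0.116618, refl=0.116618·-0.142857=-0.0167; V=4.897959+0.116618+-0.016660=4.9979
k=4 src: inc=-0.016660, refl=-0.016660·-0.142857=0.0024; V=5.014577+-0.016660+0.002380=5.0003
k=5 load: inc=0.002380, refl=0.002380·-0.142857=-0.0003; V=4.997918+0.002380+-0.000340=5.0000
k=6 src: inc=-0.000340, refl=-0.000340·-0.142857=0.0000; V=5.000297+-0.000340+0.000049=5.0000
k=7 load: inc=0.000049, refl=0.000049·-0.142857=-0.0000; V=4.999958+0.000049+-0.000007=5.0000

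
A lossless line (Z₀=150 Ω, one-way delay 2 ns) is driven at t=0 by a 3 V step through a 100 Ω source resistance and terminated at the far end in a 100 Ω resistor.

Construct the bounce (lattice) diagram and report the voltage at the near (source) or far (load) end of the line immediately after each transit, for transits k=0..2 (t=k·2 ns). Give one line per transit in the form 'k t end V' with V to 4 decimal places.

Γ_L=-0.200000, Γ_S=-0.200000; launch V₁=3·150/250=1.800000
k=0 src: V=1.8000
k=1 load: inc=1.800000, refl=1.800000·-0.200000=-0.3600; V=0.000000+1.800000+-0.360000=1.4400
k=2 src: inc=-0.360000, refl=-0.360000·-0.200000=0.0720; V=1.800000+-0.360000+0.072000=1.5120

0 0 source 1.8000
1 2 load 1.4400
2 4 source 1.5120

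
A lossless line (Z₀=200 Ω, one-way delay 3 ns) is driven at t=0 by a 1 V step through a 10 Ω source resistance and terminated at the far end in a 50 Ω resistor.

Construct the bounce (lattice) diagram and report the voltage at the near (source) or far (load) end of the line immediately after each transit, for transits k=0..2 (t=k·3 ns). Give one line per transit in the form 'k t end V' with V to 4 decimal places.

Γ_L=-0.600000, Γ_S=-0.904762; launch V₁=1·200/210=0.952381
k=0 src: V=0.9524
k=1 load: inc=0.952381, refl=0.952381·-0.600000=-0.5714; V=0.000000+0.952381+-0.571429=0.3810
k=2 src: inc=-0.571429, refl=-0.571429·-0.904762=0.5170; V=0.952381+-0.571429+0.517007=0.8980

0 0 source 0.9524
1 3 load 0.3810
2 6 source 0.8980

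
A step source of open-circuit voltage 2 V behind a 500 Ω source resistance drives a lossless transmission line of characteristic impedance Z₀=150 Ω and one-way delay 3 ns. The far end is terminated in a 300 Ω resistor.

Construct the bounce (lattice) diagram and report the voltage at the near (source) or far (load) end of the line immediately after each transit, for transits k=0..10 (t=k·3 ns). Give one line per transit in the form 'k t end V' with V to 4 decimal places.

Γ_L=0.333333, Γ_S=0.538462; launch V₁=2·150/650=0.461538
k=0 src: V=0.4615
k=1 load: inc=0.461538, refl=0.461538·0.333333=0.1538; V=0.000000+0.461538+0.153846=0.6154
k=2 src: inc=0.153846, refl=0.153846·0.538462=0.0828; V=0.461538+0.153846+0.082840=0.6982
k=3 load: inc=0.082840, refl=0.082840·0.333333=0.0276; V=0.615385+0.082840+0.027613=0.7258
k=4 src: inc=0.027613, refl=0.027613·0.538462=0.0149; V=0.698225+0.027613+0.014869=0.7407
k=5 load: inc=0.014869, refl=0.014869·0.333333=0.0050; V=0.725838+0.014869+0.004956=0.7457
k=6 src: inc=0.004956, refl=0.004956·0.538462=0.0027; V=0.740707+0.004956+0.002669=0.7483
k=7 load: inc=0.002669, refl=0.002669·0.333333=0.0009; V=0.745663+0.002669+0.000890=0.7492
k=8 src: inc=0.000890, refl=0.000890·0.538462=0.0005; V=0.748332+0.000890+0.000479=0.7497
k=9 load: inc=0.000479, refl=0.000479·0.333333=0.0002; V=0.749222+0.000479+0.000160=0.7499
k=10 src: inc=0.000160, refl=0.000160·0.538462=0.0001; V=0.749701+0.000160+0.000086=0.7499

0 0 source 0.4615
1 3 load 0.6154
2 6 source 0.6982
3 9 load 0.7258
4 12 source 0.7407
5 15 load 0.7457
6 18 source 0.7483
7 21 load 0.7492
8 24 source 0.7497
9 27 load 0.7499
10 30 source 0.7499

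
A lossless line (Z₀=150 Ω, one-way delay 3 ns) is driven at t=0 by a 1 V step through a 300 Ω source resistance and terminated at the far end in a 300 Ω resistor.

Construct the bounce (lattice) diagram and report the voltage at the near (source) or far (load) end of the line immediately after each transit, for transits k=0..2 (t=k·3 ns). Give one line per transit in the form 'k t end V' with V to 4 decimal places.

Γ_L=0.333333, Γ_S=0.333333; launch V₁=1·150/450=0.333333
k=0 src: V=0.3333
k=1 load: inc=0.333333, refl=0.333333·0.333333=0.1111; V=0.000000+0.333333+0.111111=0.4444
k=2 src: inc=0.111111, refl=0.111111·0.333333=0.0370; V=0.333333+0.111111+0.037037=0.4815

0 0 source 0.3333
1 3 load 0.4444
2 6 source 0.4815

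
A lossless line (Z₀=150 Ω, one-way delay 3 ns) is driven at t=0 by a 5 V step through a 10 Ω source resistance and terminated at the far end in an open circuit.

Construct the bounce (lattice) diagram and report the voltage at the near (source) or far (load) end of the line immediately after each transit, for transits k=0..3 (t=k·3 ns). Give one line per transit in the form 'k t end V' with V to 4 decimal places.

Γ_L=1.000000, Γ_S=-0.875000; launch V₁=5·150/160=4.687500
k=0 src: V=4.6875
k=1 load: inc=4.687500, refl=4.687500·1.000000=4.6875; V=0.000000+4.687500+4.687500=9.3750
k=2 src: inc=4.687500, refl=4.687500·-0.875000=-4.1016; V=4.687500+4.687500+-4.101562=5.2734
k=3 load: inc=-4.101562, refl=-4.101562·1.000000=-4.1016; V=9.375000+-4.101562+-4.101562=1.1719

0 0 source 4.6875
1 3 load 9.3750
2 6 source 5.2734
3 9 load 1.1719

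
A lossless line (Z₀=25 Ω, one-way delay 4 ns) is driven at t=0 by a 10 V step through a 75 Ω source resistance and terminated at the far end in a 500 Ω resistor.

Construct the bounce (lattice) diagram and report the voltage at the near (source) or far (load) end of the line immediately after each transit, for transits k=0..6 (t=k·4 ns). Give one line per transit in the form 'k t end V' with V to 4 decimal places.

0 0 source 2.5000
1 4 load 4.7619
2 8 source 5.8929
3 12 load 6.9161
4 16 source 7.4277
5 20 load 7.8906
6 24 source 8.1221

Γ_L=0.904762, Γ_S=0.500000; launch V₁=10·25/100=2.500000
k=0 src: V=2.5000
k=1 load: inc=2.500000, refl=2.500000·0.904762=2.2619; V=0.000000+2.500000+2.261905=4.7619
k=2 src: inc=2.261905, refl=2.261905·0.500000=1.1310; V=2.500000+2.261905+1.130952=5.8929
k=3 load: inc=1.130952, refl=1.130952·0.904762=1.0232; V=4.761905+1.130952+1.023243=6.9161
k=4 src: inc=1.023243, refl=1.023243·0.500000=0.5116; V=5.892857+1.023243+0.511621=7.4277
k=5 load: inc=0.511621, refl=0.511621·0.904762=0.4629; V=6.916100+0.511621+0.462895=7.8906
k=6 src: inc=0.462895, refl=0.462895·0.500000=0.2314; V=7.427721+0.462895+0.231448=8.1221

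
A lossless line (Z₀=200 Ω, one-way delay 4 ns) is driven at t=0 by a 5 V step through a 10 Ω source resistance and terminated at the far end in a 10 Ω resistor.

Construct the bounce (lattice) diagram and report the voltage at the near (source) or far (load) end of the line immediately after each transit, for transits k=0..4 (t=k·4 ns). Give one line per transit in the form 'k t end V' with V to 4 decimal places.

0 0 source 4.7619
1 4 load 0.4535
2 8 source 4.3516
3 12 load 0.8248
4 16 source 4.0157

Γ_L=-0.904762, Γ_S=-0.904762; launch V₁=5·200/210=4.761905
k=0 src: V=4.7619
k=1 load: inc=4.761905, refl=4.761905·-0.904762=-4.3084; V=0.000000+4.761905+-4.308390=0.4535
k=2 src: inc=-4.308390, refl=-4.308390·-0.904762=3.8981; V=4.761905+-4.308390+3.898067=4.3516
k=3 load: inc=3.898067, refl=3.898067·-0.904762=-3.5268; V=0.453515+3.898067+-3.526823=0.8248
k=4 src: inc=-3.526823, refl=-3.526823·-0.904762=3.1909; V=4.351582+-3.526823+3.190935=4.0157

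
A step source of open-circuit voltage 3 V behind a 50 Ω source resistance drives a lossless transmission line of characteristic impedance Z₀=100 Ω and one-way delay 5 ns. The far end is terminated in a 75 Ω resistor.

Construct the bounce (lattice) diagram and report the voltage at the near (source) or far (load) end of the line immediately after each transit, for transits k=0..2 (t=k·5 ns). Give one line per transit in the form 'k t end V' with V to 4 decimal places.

0 0 source 2.0000
1 5 load 1.7143
2 10 source 1.8095

Γ_L=-0.142857, Γ_S=-0.333333; launch V₁=3·100/150=2.000000
k=0 src: V=2.0000
k=1 load: inc=2.000000, refl=2.000000·-0.142857=-0.2857; V=0.000000+2.000000+-0.285714=1.7143
k=2 src: inc=-0.285714, refl=-0.285714·-0.333333=0.0952; V=2.000000+-0.285714+0.095238=1.8095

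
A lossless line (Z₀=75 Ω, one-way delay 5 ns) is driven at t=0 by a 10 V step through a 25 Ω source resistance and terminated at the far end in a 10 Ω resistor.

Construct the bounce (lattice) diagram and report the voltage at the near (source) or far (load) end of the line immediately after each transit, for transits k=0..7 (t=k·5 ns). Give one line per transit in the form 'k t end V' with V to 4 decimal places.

0 0 source 7.5000
1 5 load 1.7647
2 10 source 4.6324
3 15 load 2.4394
4 20 source 3.5359
5 25 load 2.6974
6 30 source 3.1167
7 35 load 2.7961

Γ_L=-0.764706, Γ_S=-0.500000; launch V₁=10·75/100=7.500000
k=0 src: V=7.5000
k=1 load: inc=7.500000, refl=7.500000·-0.764706=-5.7353; V=0.000000+7.500000+-5.735294=1.7647
k=2 src: inc=-5.735294, refl=-5.735294·-0.500000=2.8676; V=7.500000+-5.735294+2.867647=4.6324
k=3 load: inc=2.867647, refl=2.867647·-0.764706=-2.1929; V=1.764706+2.867647+-2.192907=2.4394
k=4 src: inc=-2.192907, refl=-2.192907·-0.500000=1.0965; V=4.632353+-2.192907+1.096453=3.5359
k=5 load: inc=1.096453, refl=1.096453·-0.764706=-0.8385; V=2.439446+1.096453+-0.838464=2.6974
k=6 src: inc=-0.838464, refl=-0.838464·-0.500000=0.4192; V=3.535900+-0.838464+0.419232=3.1167
k=7 load: inc=0.419232, refl=0.419232·-0.764706=-0.3206; V=2.697435+0.419232+-0.320589=2.7961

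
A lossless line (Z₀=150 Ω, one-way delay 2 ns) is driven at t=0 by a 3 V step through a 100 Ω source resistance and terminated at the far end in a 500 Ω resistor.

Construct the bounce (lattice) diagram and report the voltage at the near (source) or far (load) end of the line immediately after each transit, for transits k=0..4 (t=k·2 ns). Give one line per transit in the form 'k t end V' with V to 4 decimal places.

0 0 source 1.8000
1 2 load 2.7692
2 4 source 2.5754
3 6 load 2.4710
4 8 source 2.4919

Γ_L=0.538462, Γ_S=-0.200000; launch V₁=3·150/250=1.800000
k=0 src: V=1.8000
k=1 load: inc=1.800000, refl=1.800000·0.538462=0.9692; V=0.000000+1.800000+0.969231=2.7692
k=2 src: inc=0.969231, refl=0.969231·-0.200000=-0.1938; V=1.800000+0.969231+-0.193846=2.5754
k=3 load: inc=-0.193846, refl=-0.193846·0.538462=-0.1044; V=2.769231+-0.193846+-0.104379=2.4710
k=4 src: inc=-0.104379, refl=-0.104379·-0.200000=0.0209; V=2.575385+-0.104379+0.020876=2.4919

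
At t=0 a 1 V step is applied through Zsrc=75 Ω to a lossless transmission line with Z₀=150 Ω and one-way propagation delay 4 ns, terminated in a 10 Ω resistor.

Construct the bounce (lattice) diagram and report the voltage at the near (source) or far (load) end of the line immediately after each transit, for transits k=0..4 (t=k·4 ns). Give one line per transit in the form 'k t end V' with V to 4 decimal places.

Γ_L=-0.875000, Γ_S=-0.333333; launch V₁=1·150/225=0.666667
k=0 src: V=0.6667
k=1 load: inc=0.666667, refl=0.666667·-0.875000=-0.5833; V=0.000000+0.666667+-0.583333=0.0833
k=2 src: inc=-0.583333, refl=-0.583333·-0.333333=0.1944; V=0.666667+-0.583333+0.194444=0.2778
k=3 load: inc=0.194444, refl=0.194444·-0.875000=-0.1701; V=0.083333+0.194444+-0.170139=0.1076
k=4 src: inc=-0.170139, refl=-0.170139·-0.333333=0.0567; V=0.277778+-0.170139+0.056713=0.1644

0 0 source 0.6667
1 4 load 0.0833
2 8 source 0.2778
3 12 load 0.1076
4 16 source 0.1644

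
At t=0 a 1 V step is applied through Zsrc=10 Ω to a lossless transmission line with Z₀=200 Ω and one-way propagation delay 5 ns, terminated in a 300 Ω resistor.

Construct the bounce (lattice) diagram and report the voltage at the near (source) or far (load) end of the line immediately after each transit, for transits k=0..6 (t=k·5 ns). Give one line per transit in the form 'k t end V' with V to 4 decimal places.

0 0 source 0.9524
1 5 load 1.1429
2 10 source 0.9705
3 15 load 0.9361
4 20 source 0.9672
5 25 load 0.9735
6 30 source 0.9678

Γ_L=0.200000, Γ_S=-0.904762; launch V₁=1·200/210=0.952381
k=0 src: V=0.9524
k=1 load: inc=0.952381, refl=0.952381·0.200000=0.1905; V=0.000000+0.952381+0.190476=1.1429
k=2 src: inc=0.190476, refl=0.190476·-0.904762=-0.1723; V=0.952381+0.190476+-0.172336=0.9705
k=3 load: inc=-0.172336, refl=-0.172336·0.200000=-0.0345; V=1.142857+-0.172336+-0.034467=0.9361
k=4 src: inc=-0.034467, refl=-0.034467·-0.904762=0.0312; V=0.970522+-0.034467+0.031185=0.9672
k=5 load: inc=0.031185, refl=0.031185·0.200000=0.0062; V=0.936054+0.031185+0.006237=0.9735
k=6 src: inc=0.006237, refl=0.006237·-0.904762=-0.0056; V=0.967239+0.006237+-0.005643=0.9678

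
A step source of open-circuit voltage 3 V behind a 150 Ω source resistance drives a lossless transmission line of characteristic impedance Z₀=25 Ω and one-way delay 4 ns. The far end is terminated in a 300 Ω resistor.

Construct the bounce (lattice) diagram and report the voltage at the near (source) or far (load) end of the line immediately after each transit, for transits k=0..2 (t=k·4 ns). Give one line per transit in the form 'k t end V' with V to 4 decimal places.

0 0 source 0.4286
1 4 load 0.7912
2 8 source 1.0502

Γ_L=0.846154, Γ_S=0.714286; launch V₁=3·25/175=0.428571
k=0 src: V=0.4286
k=1 load: inc=0.428571, refl=0.428571·0.846154=0.3626; V=0.000000+0.428571+0.362637=0.7912
k=2 src: inc=0.362637, refl=0.362637·0.714286=0.2590; V=0.428571+0.362637+0.259027=1.0502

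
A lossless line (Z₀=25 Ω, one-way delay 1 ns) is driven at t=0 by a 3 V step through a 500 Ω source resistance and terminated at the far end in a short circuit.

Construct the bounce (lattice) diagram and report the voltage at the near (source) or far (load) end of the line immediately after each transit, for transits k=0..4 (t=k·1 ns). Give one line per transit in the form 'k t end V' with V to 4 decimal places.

Γ_L=-1.000000, Γ_S=0.904762; launch V₁=3·25/525=0.142857
k=0 src: V=0.1429
k=1 load: inc=0.142857, refl=0.142857·-1.000000=-0.1429; V=0.000000+0.142857+-0.142857=0.0000
k=2 src: inc=-0.142857, refl=-0.142857·0.904762=-0.1293; V=0.142857+-0.142857+-0.129252=-0.1293
k=3 load: inc=-0.129252, refl=-0.129252·-1.000000=0.1293; V=0.000000+-0.129252+0.129252=0.0000
k=4 src: inc=0.129252, refl=0.129252·0.904762=0.1169; V=-0.129252+0.129252+0.116942=0.1169

0 0 source 0.1429
1 1 load 0.0000
2 2 source -0.1293
3 3 load 0.0000
4 4 source 0.1169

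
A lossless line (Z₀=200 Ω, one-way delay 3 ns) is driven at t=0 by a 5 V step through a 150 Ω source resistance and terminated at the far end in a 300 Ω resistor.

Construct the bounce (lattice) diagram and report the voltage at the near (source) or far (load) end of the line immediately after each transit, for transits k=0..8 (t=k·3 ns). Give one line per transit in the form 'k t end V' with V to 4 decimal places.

0 0 source 2.8571
1 3 load 3.4286
2 6 source 3.3469
3 9 load 3.3306
4 12 source 3.3329
5 15 load 3.3334
6 18 source 3.3333
7 21 load 3.3333
8 24 source 3.3333

Γ_L=0.200000, Γ_S=-0.142857; launch V₁=5·200/350=2.857143
k=0 src: V=2.8571
k=1 load: inc=2.857143, refl=2.857143·0.200000=0.5714; V=0.000000+2.857143+0.571429=3.4286
k=2 src: inc=0.571429, refl=0.571429·-0.142857=-0.0816; V=2.857143+0.571429+-0.081633=3.3469
k=3 load: inc=-0.081633, refl=-0.081633·0.200000=-0.0163; V=3.428571+-0.081633+-0.016327=3.3306
k=4 src: inc=-0.016327, refl=-0.016327·-0.142857=0.0023; V=3.346939+-0.016327+0.002332=3.3329
k=5 load: inc=0.002332, refl=0.002332·0.200000=0.0005; V=3.330612+0.002332+0.000466=3.3334
k=6 src: inc=0.000466, refl=0.000466·-0.142857=-0.0001; V=3.332945+0.000466+-0.000067=3.3333
k=7 load: inc=-0.000067, refl=-0.000067·0.200000=-0.0000; V=3.333411+-0.000067+-0.000013=3.3333
k=8 src: inc=-0.000013, refl=-0.000013·-0.142857=0.0000; V=3.333344+-0.000013+0.000002=3.3333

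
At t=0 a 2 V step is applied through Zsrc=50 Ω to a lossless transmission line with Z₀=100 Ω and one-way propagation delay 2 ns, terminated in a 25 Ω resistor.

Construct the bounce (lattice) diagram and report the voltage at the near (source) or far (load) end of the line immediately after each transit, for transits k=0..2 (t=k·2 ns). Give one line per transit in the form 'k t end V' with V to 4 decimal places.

Γ_L=-0.600000, Γ_S=-0.333333; launch V₁=2·100/150=1.333333
k=0 src: V=1.3333
k=1 load: inc=1.333333, refl=1.333333·-0.600000=-0.8000; V=0.000000+1.333333+-0.800000=0.5333
k=2 src: inc=-0.800000, refl=-0.800000·-0.333333=0.2667; V=1.333333+-0.800000+0.266667=0.8000

0 0 source 1.3333
1 2 load 0.5333
2 4 source 0.8000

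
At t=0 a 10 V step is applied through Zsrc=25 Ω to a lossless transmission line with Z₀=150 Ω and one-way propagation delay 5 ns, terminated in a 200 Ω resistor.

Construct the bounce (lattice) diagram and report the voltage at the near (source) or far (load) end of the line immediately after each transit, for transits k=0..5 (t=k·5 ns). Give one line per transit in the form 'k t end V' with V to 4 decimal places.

0 0 source 8.5714
1 5 load 9.7959
2 10 source 8.9213
3 15 load 8.7963
4 20 source 8.8856
5 25 load 8.8983

Γ_L=0.142857, Γ_S=-0.714286; launch V₁=10·150/175=8.571429
k=0 src: V=8.5714
k=1 load: inc=8.571429, refl=8.571429·0.142857=1.2245; V=0.000000+8.571429+1.224490=9.7959
k=2 src: inc=1.224490, refl=1.224490·-0.714286=-0.8746; V=8.571429+1.224490+-0.874636=8.9213
k=3 load: inc=-0.874636, refl=-0.874636·0.142857=-0.1249; V=9.795918+-0.874636+-0.124948=8.7963
k=4 src: inc=-0.124948, refl=-0.124948·-0.714286=0.0892; V=8.921283+-0.124948+0.089249=8.8856
k=5 load: inc=0.089249, refl=0.089249·0.142857=0.0127; V=8.796335+0.089249+0.012750=8.8983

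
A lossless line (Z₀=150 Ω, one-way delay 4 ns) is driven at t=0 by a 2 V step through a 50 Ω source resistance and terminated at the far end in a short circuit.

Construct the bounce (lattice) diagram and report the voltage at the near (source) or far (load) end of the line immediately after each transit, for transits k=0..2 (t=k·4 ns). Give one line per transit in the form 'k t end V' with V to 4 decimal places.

Γ_L=-1.000000, Γ_S=-0.500000; launch V₁=2·150/200=1.500000
k=0 src: V=1.5000
k=1 load: inc=1.500000, refl=1.500000·-1.000000=-1.5000; V=0.000000+1.500000+-1.500000=0.0000
k=2 src: inc=-1.500000, refl=-1.500000·-0.500000=0.7500; V=1.500000+-1.500000+0.750000=0.7500

0 0 source 1.5000
1 4 load 0.0000
2 8 source 0.7500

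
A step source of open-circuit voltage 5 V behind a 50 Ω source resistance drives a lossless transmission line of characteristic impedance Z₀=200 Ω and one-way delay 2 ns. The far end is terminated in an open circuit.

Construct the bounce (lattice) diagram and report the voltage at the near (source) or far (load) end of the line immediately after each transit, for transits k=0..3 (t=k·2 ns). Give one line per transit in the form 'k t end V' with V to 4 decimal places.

0 0 source 4.0000
1 2 load 8.0000
2 4 source 5.6000
3 6 load 3.2000

Γ_L=1.000000, Γ_S=-0.600000; launch V₁=5·200/250=4.000000
k=0 src: V=4.0000
k=1 load: inc=4.000000, refl=4.000000·1.000000=4.0000; V=0.000000+4.000000+4.000000=8.0000
k=2 src: inc=4.000000, refl=4.000000·-0.600000=-2.4000; V=4.000000+4.000000+-2.400000=5.6000
k=3 load: inc=-2.400000, refl=-2.400000·1.000000=-2.4000; V=8.000000+-2.400000+-2.400000=3.2000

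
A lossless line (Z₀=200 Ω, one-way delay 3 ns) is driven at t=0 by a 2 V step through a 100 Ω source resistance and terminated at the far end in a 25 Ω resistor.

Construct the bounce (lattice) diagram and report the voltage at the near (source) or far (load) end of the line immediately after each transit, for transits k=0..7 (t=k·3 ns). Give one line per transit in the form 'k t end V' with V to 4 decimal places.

0 0 source 1.3333
1 3 load 0.2963
2 6 source 0.6420
3 9 load 0.3731
4 12 source 0.4627
5 15 load 0.3930
6 18 source 0.4163
7 21 load 0.3982

Γ_L=-0.777778, Γ_S=-0.333333; launch V₁=2·200/300=1.333333
k=0 src: V=1.3333
k=1 load: inc=1.333333, refl=1.333333·-0.777778=-1.0370; V=0.000000+1.333333+-1.037037=0.2963
k=2 src: inc=-1.037037, refl=-1.037037·-0.333333=0.3457; V=1.333333+-1.037037+0.345679=0.6420
k=3 load: inc=0.345679, refl=0.345679·-0.777778=-0.2689; V=0.296296+0.345679+-0.268861=0.3731
k=4 src: inc=-0.268861, refl=-0.268861·-0.333333=0.0896; V=0.641975+-0.268861+0.089620=0.4627
k=5 load: inc=0.089620, refl=0.089620·-0.777778=-0.0697; V=0.373114+0.089620+-0.069705=0.3930
k=6 src: inc=-0.069705, refl=-0.069705·-0.333333=0.0232; V=0.462734+-0.069705+0.023235=0.4163
k=7 load: inc=0.023235, refl=0.023235·-0.777778=-0.0181; V=0.393030+0.023235+-0.018072=0.3982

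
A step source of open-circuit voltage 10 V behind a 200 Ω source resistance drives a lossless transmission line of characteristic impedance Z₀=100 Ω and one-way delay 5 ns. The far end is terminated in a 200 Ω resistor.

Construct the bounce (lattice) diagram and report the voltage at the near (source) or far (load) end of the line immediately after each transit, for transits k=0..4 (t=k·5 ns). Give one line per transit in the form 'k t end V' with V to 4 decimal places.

0 0 source 3.3333
1 5 load 4.4444
2 10 source 4.8148
3 15 load 4.9383
4 20 source 4.9794

Γ_L=0.333333, Γ_S=0.333333; launch V₁=10·100/300=3.333333
k=0 src: V=3.3333
k=1 load: inc=3.333333, refl=3.333333·0.333333=1.1111; V=0.000000+3.333333+1.111111=4.4444
k=2 src: inc=1.111111, refl=1.111111·0.333333=0.3704; V=3.333333+1.111111+0.370370=4.8148
k=3 load: inc=0.370370, refl=0.370370·0.333333=0.1235; V=4.444444+0.370370+0.123457=4.9383
k=4 src: inc=0.123457, refl=0.123457·0.333333=0.0412; V=4.814815+0.123457+0.041152=4.9794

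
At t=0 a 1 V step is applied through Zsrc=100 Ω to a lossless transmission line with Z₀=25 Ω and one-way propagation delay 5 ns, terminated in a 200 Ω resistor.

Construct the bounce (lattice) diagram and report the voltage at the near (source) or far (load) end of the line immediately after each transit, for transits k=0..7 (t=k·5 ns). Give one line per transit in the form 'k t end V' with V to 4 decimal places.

0 0 source 0.2000
1 5 load 0.3556
2 10 source 0.4489
3 15 load 0.5215
4 20 source 0.5650
5 25 load 0.5989
6 30 source 0.6192
7 35 load 0.6350

Γ_L=0.777778, Γ_S=0.600000; launch V₁=1·25/125=0.200000
k=0 src: V=0.2000
k=1 load: inc=0.200000, refl=0.200000·0.777778=0.1556; V=0.000000+0.200000+0.155556=0.3556
k=2 src: inc=0.155556, refl=0.155556·0.600000=0.0933; V=0.200000+0.155556+0.093333=0.4489
k=3 load: inc=0.093333, refl=0.093333·0.777778=0.0726; V=0.355556+0.093333+0.072593=0.5215
k=4 src: inc=0.072593, refl=0.072593·0.600000=0.0436; V=0.448889+0.072593+0.043556=0.5650
k=5 load: inc=0.043556, refl=0.043556·0.777778=0.0339; V=0.521481+0.043556+0.033877=0.5989
k=6 src: inc=0.033877, refl=0.033877·0.600000=0.0203; V=0.565037+0.033877+0.020326=0.6192
k=7 load: inc=0.020326, refl=0.020326·0.777778=0.0158; V=0.598914+0.020326+0.015809=0.6350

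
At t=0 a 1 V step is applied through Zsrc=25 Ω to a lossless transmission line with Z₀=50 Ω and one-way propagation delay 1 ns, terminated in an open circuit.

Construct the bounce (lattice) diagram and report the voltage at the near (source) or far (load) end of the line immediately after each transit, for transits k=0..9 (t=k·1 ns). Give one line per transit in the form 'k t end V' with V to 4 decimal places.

0 0 source 0.6667
1 1 load 1.3333
2 2 source 1.1111
3 3 load 0.8889
4 4 source 0.9630
5 5 load 1.0370
6 6 source 1.0123
7 7 load 0.9877
8 8 source 0.9959
9 9 load 1.0041

Γ_L=1.000000, Γ_S=-0.333333; launch V₁=1·50/75=0.666667
k=0 src: V=0.6667
k=1 load: inc=0.666667, refl=0.666667·1.000000=0.6667; V=0.000000+0.666667+0.666667=1.3333
k=2 src: inc=0.666667, refl=0.666667·-0.333333=-0.2222; V=0.666667+0.666667+-0.222222=1.1111
k=3 load: inc=-0.222222, refl=-0.222222·1.000000=-0.2222; V=1.333333+-0.222222+-0.222222=0.8889
k=4 src: inc=-0.222222, refl=-0.222222·-0.333333=0.0741; V=1.111111+-0.222222+0.074074=0.9630
k=5 load: inc=0.074074, refl=0.074074·1.000000=0.0741; V=0.888889+0.074074+0.074074=1.0370
k=6 src: inc=0.074074, refl=0.074074·-0.333333=-0.0247; V=0.962963+0.074074+-0.024691=1.0123
k=7 load: inc=-0.024691, refl=-0.024691·1.000000=-0.0247; V=1.037037+-0.024691+-0.024691=0.9877
k=8 src: inc=-0.024691, refl=-0.024691·-0.333333=0.0082; V=1.012346+-0.024691+0.008230=0.9959
k=9 load: inc=0.008230, refl=0.008230·1.000000=0.0082; V=0.987654+0.008230+0.008230=1.0041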